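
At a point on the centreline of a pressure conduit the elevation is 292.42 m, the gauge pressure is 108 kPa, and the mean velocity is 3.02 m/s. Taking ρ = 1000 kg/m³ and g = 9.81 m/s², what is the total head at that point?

Pressure head ψ = P/(ρg) = 108×1000 / (1000 × 9.81) = 11.01 m.
Velocity head = v²/(2g) = 3.02² / (2 × 9.81) = 0.465 m.
h = z + ψ + v²/(2g) = 292.42 + 11.01 + 0.465 = 303.89 m.

h ≈ 303.89 m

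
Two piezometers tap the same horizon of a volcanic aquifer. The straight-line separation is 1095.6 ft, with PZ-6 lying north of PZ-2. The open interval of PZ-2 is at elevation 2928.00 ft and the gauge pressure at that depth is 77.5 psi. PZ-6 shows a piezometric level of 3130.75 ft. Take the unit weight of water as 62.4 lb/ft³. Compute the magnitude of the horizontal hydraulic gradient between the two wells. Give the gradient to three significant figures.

i ≈ 0.0218

Pressure head at PZ-2: ψ = 144·P/γ = 144 × 77.5 / 62.4 = 178.85 ft.
Total head at PZ-2: h = z + ψ = 2928.00 + 178.85 = 3106.85 ft.
Total head at PZ-6: h = 3130.75 ft (water level in the piezometer is the total head).
Head difference: h(PZ-2) − h(PZ-6) = 3106.85 − 3130.75 = -23.90 ft.
Hydraulic gradient: i = |Δh| / L = 23.90 / 1095.6 = 0.0218.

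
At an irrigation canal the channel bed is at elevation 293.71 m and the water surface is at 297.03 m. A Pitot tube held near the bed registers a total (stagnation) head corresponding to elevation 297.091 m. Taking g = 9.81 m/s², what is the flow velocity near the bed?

Near the bed, under hydrostatic conditions, the piezometric head (z + ψ) equals the free-surface elevation, 297.03 m.
Velocity head = total − piezometric = 297.091 − 297.03 = 0.061 m.
v = √(2g·h_v) = √(2 × 9.81 × 0.061) = 1.09 m/s.

v ≈ 1.09 m/s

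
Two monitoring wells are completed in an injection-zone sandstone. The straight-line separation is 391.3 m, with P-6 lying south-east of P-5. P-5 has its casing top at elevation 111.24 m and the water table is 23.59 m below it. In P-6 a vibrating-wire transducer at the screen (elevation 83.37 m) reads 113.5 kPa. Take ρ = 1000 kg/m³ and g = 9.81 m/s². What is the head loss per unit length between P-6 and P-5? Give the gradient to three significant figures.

Total head at P-5: h = 111.24 − 23.59 = 87.65 m.
Pressure head at P-6: ψ = P/(ρg) = 113.5×1000 / (1000 × 9.81) = 11.57 m.
Total head at P-6: h = z + ψ = 83.37 + 11.57 = 94.94 m.
Head difference: h(P-5) − h(P-6) = 87.65 − 94.94 = -7.29 m.
Hydraulic gradient: i = |Δh| / L = 7.29 / 391.3 = 0.0186.

i ≈ 0.0186 m/m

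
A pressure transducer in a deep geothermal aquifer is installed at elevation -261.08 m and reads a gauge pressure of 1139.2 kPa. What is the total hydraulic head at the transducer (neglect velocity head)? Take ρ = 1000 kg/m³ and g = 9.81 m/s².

h ≈ -144.95 m

ψ = P/(ρg) = 1139.2×1000 / (1000 × 9.81) = 116.13 m.
h = z + ψ = -261.08 + 116.13 = -144.95 m.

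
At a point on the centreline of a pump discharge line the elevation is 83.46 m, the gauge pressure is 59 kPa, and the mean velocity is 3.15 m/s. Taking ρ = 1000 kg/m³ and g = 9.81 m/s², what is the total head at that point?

h ≈ 89.98 m

Pressure head ψ = P/(ρg) = 59×1000 / (1000 × 9.81) = 6.01 m.
Velocity head = v²/(2g) = 3.15² / (2 × 9.81) = 0.506 m.
h = z + ψ + v²/(2g) = 83.46 + 6.01 + 0.506 = 89.98 m.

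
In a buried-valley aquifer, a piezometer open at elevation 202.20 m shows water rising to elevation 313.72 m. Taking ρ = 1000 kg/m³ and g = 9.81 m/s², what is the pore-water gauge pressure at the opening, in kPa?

Pressure head ψ = h − z = 313.72 − 202.20 = 111.52 m.
P = ρgψ = 1000 × 9.81 × 111.52 = 1094011 Pa ≈ 1090 kPa.

P ≈ 1090 kPa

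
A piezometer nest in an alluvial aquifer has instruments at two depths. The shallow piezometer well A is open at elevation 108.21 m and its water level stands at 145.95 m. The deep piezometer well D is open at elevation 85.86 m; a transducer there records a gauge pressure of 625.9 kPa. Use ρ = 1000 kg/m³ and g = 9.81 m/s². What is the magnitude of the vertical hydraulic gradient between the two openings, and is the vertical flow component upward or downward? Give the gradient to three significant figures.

|i_v| ≈ 0.166; vertical flow is upward

Total head at well A: h = 145.95 m (water level in the standpipe).
Pressure head at well D: ψ = P/(ρg) = 625.9×1000 / (1000 × 9.81) = 63.80 m.
Total head at well D: h = z + ψ = 85.86 + 63.80 = 149.66 m.
Δh = h(well A) − h(well D) = 145.95 − 149.66 = -3.71 m.
Vertical separation Δz = 108.21 − 85.86 = 22.35 m.
|i_v| = |Δh| / Δz = 3.71 / 22.35 = 0.166.
Head is higher in the deep piezometer, so vertical flow is upward (discharge condition).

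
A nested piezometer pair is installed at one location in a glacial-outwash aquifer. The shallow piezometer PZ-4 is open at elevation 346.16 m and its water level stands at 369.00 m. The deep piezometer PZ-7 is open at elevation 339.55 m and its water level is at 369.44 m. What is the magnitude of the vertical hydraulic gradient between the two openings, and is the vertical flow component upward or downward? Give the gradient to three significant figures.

|i_v| ≈ 0.0666; vertical flow is upward

Total head at PZ-4: h = 369.00 m (water level in the standpipe).
Total head at PZ-7: h = 369.44 m.
Δh = h(PZ-4) − h(PZ-7) = 369.00 − 369.44 = -0.44 m.
Vertical separation Δz = 346.16 − 339.55 = 6.61 m.
|i_v| = |Δh| / Δz = 0.44 / 6.61 = 0.0666.
Head is higher in the deep piezometer, so vertical flow is upward (discharge condition).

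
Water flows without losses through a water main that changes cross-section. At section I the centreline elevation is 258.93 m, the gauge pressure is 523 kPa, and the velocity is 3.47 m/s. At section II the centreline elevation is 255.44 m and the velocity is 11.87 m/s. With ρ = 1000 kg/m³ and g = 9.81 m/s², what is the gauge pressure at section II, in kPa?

Pressure head at I: ψ₁ = P₁/(ρg) = 523×1000 / (1000 × 9.81) = 53.31 m.
Velocity heads: v₁²/2g = 3.47²/19.62 = 0.614 m; v₂²/2g = 11.87²/19.62 = 7.181 m.
Total head H = z₁ + ψ₁ + v₁²/2g = 258.93 + 53.31 + 0.614 = 312.85 m.
ψ₂ = H − z₂ − v₂²/2g = 312.85 − 255.44 − 7.181 = 50.23 m.
P₂ = ρgψ₂ = 1000 × 9.81 × 50.23 ≈ 493 kPa.

P₂ ≈ 493 kPa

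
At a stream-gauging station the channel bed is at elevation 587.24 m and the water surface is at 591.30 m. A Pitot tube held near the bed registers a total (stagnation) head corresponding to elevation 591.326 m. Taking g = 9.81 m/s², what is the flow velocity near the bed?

Near the bed, under hydrostatic conditions, the piezometric head (z + ψ) equals the free-surface elevation, 591.30 m.
Velocity head = total − piezometric = 591.326 − 591.30 = 0.026 m.
v = √(2g·h_v) = √(2 × 9.81 × 0.026) = 0.714 m/s.

v ≈ 0.714 m/s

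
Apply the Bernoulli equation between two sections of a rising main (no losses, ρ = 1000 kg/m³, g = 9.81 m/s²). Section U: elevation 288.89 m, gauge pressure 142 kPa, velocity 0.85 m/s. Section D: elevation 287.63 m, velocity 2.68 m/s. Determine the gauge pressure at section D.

Pressure head at U: ψ₁ = P₁/(ρg) = 142×1000 / (1000 × 9.81) = 14.48 m.
Velocity heads: v₁²/2g = 0.85²/19.62 = 0.037 m; v₂²/2g = 2.68²/19.62 = 0.366 m.
Total head H = z₁ + ψ₁ + v₁²/2g = 288.89 + 14.48 + 0.037 = 303.41 m.
ψ₂ = H − z₂ − v₂²/2g = 303.41 − 287.63 − 0.366 = 15.41 m.
P₂ = ρgψ₂ = 1000 × 9.81 × 15.41 ≈ 151 kPa.

P₂ ≈ 151 kPa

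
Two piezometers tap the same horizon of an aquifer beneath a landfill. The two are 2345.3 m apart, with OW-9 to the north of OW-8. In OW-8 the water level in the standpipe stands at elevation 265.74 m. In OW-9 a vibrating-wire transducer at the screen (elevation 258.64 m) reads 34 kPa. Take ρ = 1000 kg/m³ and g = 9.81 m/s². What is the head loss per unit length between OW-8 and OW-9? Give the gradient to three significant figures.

i ≈ 0.00155 m/m

Total head at OW-8: h = 265.74 m (water level in the piezometer is the total head).
Pressure head at OW-9: ψ = P/(ρg) = 34×1000 / (1000 × 9.81) = 3.47 m.
Total head at OW-9: h = z + ψ = 258.64 + 3.47 = 262.11 m.
Head difference: h(OW-8) − h(OW-9) = 265.74 − 262.11 = 3.63 m.
Hydraulic gradient: i = |Δh| / L = 3.63 / 2345.3 = 0.00155.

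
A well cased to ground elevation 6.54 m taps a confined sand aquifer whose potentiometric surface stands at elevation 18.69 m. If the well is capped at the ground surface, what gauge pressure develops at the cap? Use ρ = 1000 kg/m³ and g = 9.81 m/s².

P ≈ 119 kPa

Head above the cap: Δh = 18.69 − 6.54 = 12.15 m.
P = ρgΔh = 1000 × 9.81 × 12.15 = 119192 Pa ≈ 119 kPa.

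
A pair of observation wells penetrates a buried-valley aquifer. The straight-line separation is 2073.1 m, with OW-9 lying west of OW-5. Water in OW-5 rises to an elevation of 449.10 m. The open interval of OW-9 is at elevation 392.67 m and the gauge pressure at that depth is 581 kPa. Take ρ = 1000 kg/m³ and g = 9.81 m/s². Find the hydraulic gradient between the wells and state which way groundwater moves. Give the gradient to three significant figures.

i ≈ 0.00135; groundwater flows toward the east

Total head at OW-5: h = 449.10 m (water level in the piezometer is the total head).
Pressure head at OW-9: ψ = P/(ρg) = 581×1000 / (1000 × 9.81) = 59.23 m.
Total head at OW-9: h = z + ψ = 392.67 + 59.23 = 451.90 m.
Head difference: h(OW-5) − h(OW-9) = 449.10 − 451.90 = -2.80 m.
Hydraulic gradient: i = |Δh| / L = 2.80 / 2073.1 = 0.00135.
Flow is from higher to lower head: from OW-9 toward OW-5, i.e. toward the east.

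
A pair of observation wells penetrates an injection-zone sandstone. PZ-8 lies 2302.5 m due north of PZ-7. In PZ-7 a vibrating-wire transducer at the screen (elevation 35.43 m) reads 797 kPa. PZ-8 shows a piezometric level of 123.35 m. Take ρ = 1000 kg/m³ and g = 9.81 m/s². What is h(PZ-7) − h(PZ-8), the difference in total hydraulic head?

Pressure head at PZ-7: ψ = P/(ρg) = 797×1000 / (1000 × 9.81) = 81.24 m.
Total head at PZ-7: h = z + ψ = 35.43 + 81.24 = 116.67 m.
Total head at PZ-8: h = 123.35 m (water level in the piezometer is the total head).
Head difference: h(PZ-7) − h(PZ-8) = 116.67 − 123.35 = -6.68 m.

Δh ≈ -6.68 m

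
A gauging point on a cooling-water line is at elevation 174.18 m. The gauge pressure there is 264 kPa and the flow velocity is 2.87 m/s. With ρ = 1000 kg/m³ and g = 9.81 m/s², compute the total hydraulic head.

h ≈ 201.51 m

Pressure head ψ = P/(ρg) = 264×1000 / (1000 × 9.81) = 26.91 m.
Velocity head = v²/(2g) = 2.87² / (2 × 9.81) = 0.420 m.
h = z + ψ + v²/(2g) = 174.18 + 26.91 + 0.420 = 201.51 m.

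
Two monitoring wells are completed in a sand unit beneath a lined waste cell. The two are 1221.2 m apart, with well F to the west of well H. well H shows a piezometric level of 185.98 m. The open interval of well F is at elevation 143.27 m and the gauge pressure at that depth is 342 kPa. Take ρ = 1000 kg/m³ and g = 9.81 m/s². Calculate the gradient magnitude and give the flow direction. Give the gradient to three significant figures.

i ≈ 0.00643; groundwater flows toward the west

Total head at well H: h = 185.98 m (water level in the piezometer is the total head).
Pressure head at well F: ψ = P/(ρg) = 342×1000 / (1000 × 9.81) = 34.86 m.
Total head at well F: h = z + ψ = 143.27 + 34.86 = 178.13 m.
Head difference: h(well H) − h(well F) = 185.98 − 178.13 = 7.85 m.
Hydraulic gradient: i = |Δh| / L = 7.85 / 1221.2 = 0.00643.
Flow is from higher to lower head: from well H toward well F, i.e. toward the west.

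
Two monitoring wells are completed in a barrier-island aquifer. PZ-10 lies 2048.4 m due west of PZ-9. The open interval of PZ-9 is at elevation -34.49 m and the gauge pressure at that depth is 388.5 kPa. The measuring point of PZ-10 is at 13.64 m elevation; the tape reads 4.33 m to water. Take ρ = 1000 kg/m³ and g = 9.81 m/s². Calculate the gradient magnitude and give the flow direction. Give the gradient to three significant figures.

i ≈ 0.00205; groundwater flows toward the east

Pressure head at PZ-9: ψ = P/(ρg) = 388.5×1000 / (1000 × 9.81) = 39.60 m.
Total head at PZ-9: h = z + ψ = -34.49 + 39.60 = 5.11 m.
Total head at PZ-10: h = 13.64 − 4.33 = 9.31 m.
Head difference: h(PZ-9) − h(PZ-10) = 5.11 − 9.31 = -4.20 m.
Hydraulic gradient: i = |Δh| / L = 4.20 / 2048.4 = 0.00205.
Flow is from higher to lower head: from PZ-10 toward PZ-9, i.e. toward the east.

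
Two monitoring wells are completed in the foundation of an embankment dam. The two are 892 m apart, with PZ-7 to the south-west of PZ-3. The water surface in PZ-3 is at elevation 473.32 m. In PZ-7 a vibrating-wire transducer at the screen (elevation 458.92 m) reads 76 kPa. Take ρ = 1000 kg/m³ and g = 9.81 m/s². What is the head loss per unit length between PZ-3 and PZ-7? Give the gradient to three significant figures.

Total head at PZ-3: h = 473.32 m (water level in the piezometer is the total head).
Pressure head at PZ-7: ψ = P/(ρg) = 76×1000 / (1000 × 9.81) = 7.75 m.
Total head at PZ-7: h = z + ψ = 458.92 + 7.75 = 466.67 m.
Head difference: h(PZ-3) − h(PZ-7) = 473.32 − 466.67 = 6.65 m.
Hydraulic gradient: i = |Δh| / L = 6.65 / 892 = 0.00746.

i ≈ 0.00746 m/m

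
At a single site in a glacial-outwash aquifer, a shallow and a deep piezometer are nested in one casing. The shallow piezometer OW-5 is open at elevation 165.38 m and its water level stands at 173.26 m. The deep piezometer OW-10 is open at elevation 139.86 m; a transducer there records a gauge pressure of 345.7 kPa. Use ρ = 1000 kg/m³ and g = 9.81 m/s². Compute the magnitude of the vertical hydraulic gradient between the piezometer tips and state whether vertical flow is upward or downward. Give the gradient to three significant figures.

|i_v| ≈ 0.0721; vertical flow is upward

Total head at OW-5: h = 173.26 m (water level in the standpipe).
Pressure head at OW-10: ψ = P/(ρg) = 345.7×1000 / (1000 × 9.81) = 35.24 m.
Total head at OW-10: h = z + ψ = 139.86 + 35.24 = 175.10 m.
Δh = h(OW-5) − h(OW-10) = 173.26 − 175.10 = -1.84 m.
Vertical separation Δz = 165.38 − 139.86 = 25.52 m.
|i_v| = |Δh| / Δz = 1.84 / 25.52 = 0.0721.
Head is higher in the deep piezometer, so vertical flow is upward (discharge condition).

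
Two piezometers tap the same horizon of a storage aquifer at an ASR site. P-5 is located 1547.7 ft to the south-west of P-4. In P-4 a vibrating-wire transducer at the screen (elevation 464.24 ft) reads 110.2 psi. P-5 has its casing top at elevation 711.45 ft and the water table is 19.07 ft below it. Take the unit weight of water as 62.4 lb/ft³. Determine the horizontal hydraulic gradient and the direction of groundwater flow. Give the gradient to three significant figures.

i ≈ 0.0169; groundwater flows toward the south-west

Pressure head at P-4: ψ = 144·P/γ = 144 × 110.2 / 62.4 = 254.31 ft.
Total head at P-4: h = z + ψ = 464.24 + 254.31 = 718.55 ft.
Total head at P-5: h = 711.45 − 19.07 = 692.38 ft.
Head difference: h(P-4) − h(P-5) = 718.55 − 692.38 = 26.17 ft.
Hydraulic gradient: i = |Δh| / L = 26.17 / 1547.7 = 0.0169.
Flow is from higher to lower head: from P-4 toward P-5, i.e. toward the south-west.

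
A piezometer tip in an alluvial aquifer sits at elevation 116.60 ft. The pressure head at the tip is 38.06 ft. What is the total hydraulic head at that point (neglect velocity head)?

h = z + ψ = 116.60 + 38.06 = 154.66 ft.

h ≈ 154.66 ft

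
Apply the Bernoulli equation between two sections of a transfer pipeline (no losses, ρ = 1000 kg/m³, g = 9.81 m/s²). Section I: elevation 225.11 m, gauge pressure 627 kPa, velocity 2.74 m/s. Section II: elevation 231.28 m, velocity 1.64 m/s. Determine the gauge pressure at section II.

P₂ ≈ 569 kPa

Pressure head at I: ψ₁ = P₁/(ρg) = 627×1000 / (1000 × 9.81) = 63.91 m.
Velocity heads: v₁²/2g = 2.74²/19.62 = 0.383 m; v₂²/2g = 1.64²/19.62 = 0.137 m.
Total head H = z₁ + ψ₁ + v₁²/2g = 225.11 + 63.91 + 0.383 = 289.40 m.
ψ₂ = H − z₂ − v₂²/2g = 289.40 − 231.28 − 0.137 = 57.98 m.
P₂ = ρgψ₂ = 1000 × 9.81 × 57.98 ≈ 569 kPa.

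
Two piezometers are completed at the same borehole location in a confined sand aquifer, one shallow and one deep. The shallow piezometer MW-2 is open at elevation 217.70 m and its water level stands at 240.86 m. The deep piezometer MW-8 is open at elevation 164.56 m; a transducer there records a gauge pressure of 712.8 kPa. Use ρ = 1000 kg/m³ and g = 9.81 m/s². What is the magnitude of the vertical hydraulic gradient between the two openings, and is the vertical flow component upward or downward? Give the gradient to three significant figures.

Total head at MW-2: h = 240.86 m (water level in the standpipe).
Pressure head at MW-8: ψ = P/(ρg) = 712.8×1000 / (1000 × 9.81) = 72.66 m.
Total head at MW-8: h = z + ψ = 164.56 + 72.66 = 237.22 m.
Δh = h(MW-2) − h(MW-8) = 240.86 − 237.22 = 3.64 m.
Vertical separation Δz = 217.70 − 164.56 = 53.14 m.
|i_v| = |Δh| / Δz = 3.64 / 53.14 = 0.0685.
Head is higher in the shallow piezometer, so vertical flow is downward (recharge condition).

|i_v| ≈ 0.0685; vertical flow is downward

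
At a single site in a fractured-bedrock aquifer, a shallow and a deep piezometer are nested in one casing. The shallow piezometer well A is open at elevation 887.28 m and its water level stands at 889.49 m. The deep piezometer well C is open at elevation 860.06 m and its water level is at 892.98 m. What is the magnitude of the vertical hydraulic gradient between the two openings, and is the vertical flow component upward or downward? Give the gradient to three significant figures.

|i_v| ≈ 0.128; vertical flow is upward

Total head at well A: h = 889.49 m (water level in the standpipe).
Total head at well C: h = 892.98 m.
Δh = h(well A) − h(well C) = 889.49 − 892.98 = -3.49 m.
Vertical separation Δz = 887.28 − 860.06 = 27.22 m.
|i_v| = |Δh| / Δz = 3.49 / 27.22 = 0.128.
Head is higher in the deep piezometer, so vertical flow is upward (discharge condition).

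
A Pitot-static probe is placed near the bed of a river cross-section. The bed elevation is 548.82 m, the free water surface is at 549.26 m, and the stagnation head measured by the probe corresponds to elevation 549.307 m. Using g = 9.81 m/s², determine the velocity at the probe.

Near the bed, under hydrostatic conditions, the piezometric head (z + ψ) equals the free-surface elevation, 549.26 m.
Velocity head = total − piezometric = 549.307 − 549.26 = 0.047 m.
v = √(2g·h_v) = √(2 × 9.81 × 0.047) = 0.960 m/s.

v ≈ 0.960 m/s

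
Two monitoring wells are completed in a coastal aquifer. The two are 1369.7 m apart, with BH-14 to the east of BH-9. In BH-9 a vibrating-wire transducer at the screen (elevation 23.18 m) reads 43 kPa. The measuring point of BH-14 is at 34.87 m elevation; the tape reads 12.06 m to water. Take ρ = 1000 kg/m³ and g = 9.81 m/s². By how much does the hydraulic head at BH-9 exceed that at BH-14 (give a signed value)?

Δh ≈ 4.75 m

Pressure head at BH-9: ψ = P/(ρg) = 43×1000 / (1000 × 9.81) = 4.38 m.
Total head at BH-9: h = z + ψ = 23.18 + 4.38 = 27.56 m.
Total head at BH-14: h = 34.87 − 12.06 = 22.81 m.
Head difference: h(BH-9) − h(BH-14) = 27.56 − 22.81 = 4.75 m.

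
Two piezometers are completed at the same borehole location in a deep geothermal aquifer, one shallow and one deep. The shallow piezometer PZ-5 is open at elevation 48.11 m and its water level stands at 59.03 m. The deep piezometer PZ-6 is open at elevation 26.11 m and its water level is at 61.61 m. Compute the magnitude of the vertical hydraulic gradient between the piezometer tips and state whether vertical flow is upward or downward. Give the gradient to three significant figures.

Total head at PZ-5: h = 59.03 m (water level in the standpipe).
Total head at PZ-6: h = 61.61 m.
Δh = h(PZ-5) − h(PZ-6) = 59.03 − 61.61 = -2.58 m.
Vertical separation Δz = 48.11 − 26.11 = 22.00 m.
|i_v| = |Δh| / Δz = 2.58 / 22.00 = 0.117.
Head is higher in the deep piezometer, so vertical flow is upward (discharge condition).

|i_v| ≈ 0.117; vertical flow is upward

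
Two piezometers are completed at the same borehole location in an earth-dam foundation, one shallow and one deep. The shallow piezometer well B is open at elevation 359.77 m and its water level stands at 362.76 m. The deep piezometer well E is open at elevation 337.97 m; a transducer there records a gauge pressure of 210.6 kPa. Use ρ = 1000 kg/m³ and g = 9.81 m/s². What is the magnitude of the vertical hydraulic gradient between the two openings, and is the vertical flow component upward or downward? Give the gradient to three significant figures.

Total head at well B: h = 362.76 m (water level in the standpipe).
Pressure head at well E: ψ = P/(ρg) = 210.6×1000 / (1000 × 9.81) = 21.47 m.
Total head at well E: h = z + ψ = 337.97 + 21.47 = 359.44 m.
Δh = h(well B) − h(well E) = 362.76 − 359.44 = 3.32 m.
Vertical separation Δz = 359.77 − 337.97 = 21.80 m.
|i_v| = |Δh| / Δz = 3.32 / 21.80 = 0.152.
Head is higher in the shallow piezometer, so vertical flow is downward (recharge condition).

|i_v| ≈ 0.152; vertical flow is downward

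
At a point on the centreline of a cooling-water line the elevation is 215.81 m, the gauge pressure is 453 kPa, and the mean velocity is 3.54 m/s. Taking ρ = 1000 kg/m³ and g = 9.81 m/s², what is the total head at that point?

Pressure head ψ = P/(ρg) = 453×1000 / (1000 × 9.81) = 46.18 m.
Velocity head = v²/(2g) = 3.54² / (2 × 9.81) = 0.639 m.
h = z + ψ + v²/(2g) = 215.81 + 46.18 + 0.639 = 262.63 m.

h ≈ 262.63 m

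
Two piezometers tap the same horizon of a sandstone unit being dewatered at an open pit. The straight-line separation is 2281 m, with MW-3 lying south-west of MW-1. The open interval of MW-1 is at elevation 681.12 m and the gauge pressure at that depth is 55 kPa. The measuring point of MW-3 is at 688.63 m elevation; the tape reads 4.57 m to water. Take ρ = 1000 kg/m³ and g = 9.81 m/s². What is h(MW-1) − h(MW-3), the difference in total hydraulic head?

Pressure head at MW-1: ψ = P/(ρg) = 55×1000 / (1000 × 9.81) = 5.61 m.
Total head at MW-1: h = z + ψ = 681.12 + 5.61 = 686.73 m.
Total head at MW-3: h = 688.63 − 4.57 = 684.06 m.
Head difference: h(MW-1) − h(MW-3) = 686.73 − 684.06 = 2.67 m.

Δh ≈ 2.67 m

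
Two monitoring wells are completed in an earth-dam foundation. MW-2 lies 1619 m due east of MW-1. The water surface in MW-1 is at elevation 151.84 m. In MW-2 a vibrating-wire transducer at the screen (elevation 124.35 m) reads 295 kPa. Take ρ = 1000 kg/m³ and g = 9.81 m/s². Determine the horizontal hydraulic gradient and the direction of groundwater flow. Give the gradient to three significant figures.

Total head at MW-1: h = 151.84 m (water level in the piezometer is the total head).
Pressure head at MW-2: ψ = P/(ρg) = 295×1000 / (1000 × 9.81) = 30.07 m.
Total head at MW-2: h = z + ψ = 124.35 + 30.07 = 154.42 m.
Head difference: h(MW-1) − h(MW-2) = 151.84 − 154.42 = -2.58 m.
Hydraulic gradient: i = |Δh| / L = 2.58 / 1619 = 0.00159.
Flow is from higher to lower head: from MW-2 toward MW-1, i.e. toward the west.

i ≈ 0.00159; groundwater flows toward the west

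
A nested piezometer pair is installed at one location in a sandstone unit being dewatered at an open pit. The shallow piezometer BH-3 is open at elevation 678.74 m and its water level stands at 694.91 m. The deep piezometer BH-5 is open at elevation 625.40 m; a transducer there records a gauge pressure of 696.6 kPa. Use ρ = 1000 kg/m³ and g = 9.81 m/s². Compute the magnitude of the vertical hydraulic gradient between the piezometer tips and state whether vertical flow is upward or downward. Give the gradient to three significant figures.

Total head at BH-3: h = 694.91 m (water level in the standpipe).
Pressure head at BH-5: ψ = P/(ρg) = 696.6×1000 / (1000 × 9.81) = 71.01 m.
Total head at BH-5: h = z + ψ = 625.40 + 71.01 = 696.41 m.
Δh = h(BH-3) − h(BH-5) = 694.91 − 696.41 = -1.50 m.
Vertical separation Δz = 678.74 − 625.40 = 53.34 m.
|i_v| = |Δh| / Δz = 1.50 / 53.34 = 0.0281.
Head is higher in the deep piezometer, so vertical flow is upward (discharge condition).

|i_v| ≈ 0.0281; vertical flow is upward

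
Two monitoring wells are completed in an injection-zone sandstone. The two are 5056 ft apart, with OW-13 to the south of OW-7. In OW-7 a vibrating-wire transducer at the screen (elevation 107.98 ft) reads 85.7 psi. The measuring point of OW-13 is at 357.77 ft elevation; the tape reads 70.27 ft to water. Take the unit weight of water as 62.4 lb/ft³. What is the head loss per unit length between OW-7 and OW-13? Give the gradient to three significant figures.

Pressure head at OW-7: ψ = 144·P/γ = 144 × 85.7 / 62.4 = 197.77 ft.
Total head at OW-7: h = z + ψ = 107.98 + 197.77 = 305.75 ft.
Total head at OW-13: h = 357.77 − 70.27 = 287.50 ft.
Head difference: h(OW-7) − h(OW-13) = 305.75 − 287.50 = 18.25 ft.
Hydraulic gradient: i = |Δh| / L = 18.25 / 5056 = 0.00361.

i ≈ 0.00361 ft/ft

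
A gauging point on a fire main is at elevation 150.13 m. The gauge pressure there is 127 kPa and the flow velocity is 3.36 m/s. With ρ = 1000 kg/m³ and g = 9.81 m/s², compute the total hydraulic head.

h ≈ 163.65 m

Pressure head ψ = P/(ρg) = 127×1000 / (1000 × 9.81) = 12.95 m.
Velocity head = v²/(2g) = 3.36² / (2 × 9.81) = 0.575 m.
h = z + ψ + v²/(2g) = 150.13 + 12.95 + 0.575 = 163.65 m.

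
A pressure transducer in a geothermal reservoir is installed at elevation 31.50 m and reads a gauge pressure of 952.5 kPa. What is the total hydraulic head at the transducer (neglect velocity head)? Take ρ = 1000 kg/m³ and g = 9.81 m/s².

ψ = P/(ρg) = 952.5×1000 / (1000 × 9.81) = 97.09 m.
h = z + ψ = 31.50 + 97.09 = 128.59 m.

h ≈ 128.59 m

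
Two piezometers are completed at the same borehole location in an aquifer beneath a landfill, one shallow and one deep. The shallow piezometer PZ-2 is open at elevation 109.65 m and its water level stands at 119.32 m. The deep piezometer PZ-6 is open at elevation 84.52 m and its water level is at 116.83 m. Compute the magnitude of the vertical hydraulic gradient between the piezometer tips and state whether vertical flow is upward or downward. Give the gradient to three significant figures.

Total head at PZ-2: h = 119.32 m (water level in the standpipe).
Total head at PZ-6: h = 116.83 m.
Δh = h(PZ-2) − h(PZ-6) = 119.32 − 116.83 = 2.49 m.
Vertical separation Δz = 109.65 − 84.52 = 25.13 m.
|i_v| = |Δh| / Δz = 2.49 / 25.13 = 0.0991.
Head is higher in the shallow piezometer, so vertical flow is downward (recharge condition).

|i_v| ≈ 0.0991; vertical flow is downward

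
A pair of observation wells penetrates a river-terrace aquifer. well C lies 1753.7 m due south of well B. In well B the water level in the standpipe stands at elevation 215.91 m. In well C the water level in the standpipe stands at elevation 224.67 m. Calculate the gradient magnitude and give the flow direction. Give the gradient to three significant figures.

Total head at well B: h = 215.91 m (water level in the piezometer is the total head).
Total head at well C: h = 224.67 m (water level in the piezometer is the total head).
Head difference: h(well B) − h(well C) = 215.91 − 224.67 = -8.76 m.
Hydraulic gradient: i = |Δh| / L = 8.76 / 1753.7 = 0.00500.
Flow is from higher to lower head: from well C toward well B, i.e. toward the north.

i ≈ 0.00500; groundwater flows toward the north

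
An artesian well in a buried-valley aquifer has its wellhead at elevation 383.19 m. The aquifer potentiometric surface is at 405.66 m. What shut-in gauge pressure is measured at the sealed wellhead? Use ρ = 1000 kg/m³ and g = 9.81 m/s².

P ≈ 220 kPa

Head above the cap: Δh = 405.66 − 383.19 = 22.47 m.
P = ρgΔh = 1000 × 9.81 × 22.47 = 220431 Pa ≈ 220 kPa.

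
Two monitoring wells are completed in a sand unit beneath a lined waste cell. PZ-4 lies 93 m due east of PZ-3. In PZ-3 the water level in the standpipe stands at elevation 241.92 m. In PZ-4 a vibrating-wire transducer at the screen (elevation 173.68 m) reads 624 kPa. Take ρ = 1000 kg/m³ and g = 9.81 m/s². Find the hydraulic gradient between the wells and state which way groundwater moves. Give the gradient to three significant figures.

i ≈ 0.0498; groundwater flows toward the east

Total head at PZ-3: h = 241.92 m (water level in the piezometer is the total head).
Pressure head at PZ-4: ψ = P/(ρg) = 624×1000 / (1000 × 9.81) = 63.61 m.
Total head at PZ-4: h = z + ψ = 173.68 + 63.61 = 237.29 m.
Head difference: h(PZ-3) − h(PZ-4) = 241.92 − 237.29 = 4.63 m.
Hydraulic gradient: i = |Δh| / L = 4.63 / 93 = 0.0498.
Flow is from higher to lower head: from PZ-3 toward PZ-4, i.e. toward the east.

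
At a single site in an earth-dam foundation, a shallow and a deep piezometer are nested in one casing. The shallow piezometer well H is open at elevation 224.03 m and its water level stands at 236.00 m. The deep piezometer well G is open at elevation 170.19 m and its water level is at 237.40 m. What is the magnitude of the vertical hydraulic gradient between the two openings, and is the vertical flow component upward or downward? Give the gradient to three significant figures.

Total head at well H: h = 236.00 m (water level in the standpipe).
Total head at well G: h = 237.40 m.
Δh = h(well H) − h(well G) = 236.00 − 237.40 = -1.40 m.
Vertical separation Δz = 224.03 − 170.19 = 53.84 m.
|i_v| = |Δh| / Δz = 1.40 / 53.84 = 0.0260.
Head is higher in the deep piezometer, so vertical flow is upward (discharge condition).

|i_v| ≈ 0.0260; vertical flow is upward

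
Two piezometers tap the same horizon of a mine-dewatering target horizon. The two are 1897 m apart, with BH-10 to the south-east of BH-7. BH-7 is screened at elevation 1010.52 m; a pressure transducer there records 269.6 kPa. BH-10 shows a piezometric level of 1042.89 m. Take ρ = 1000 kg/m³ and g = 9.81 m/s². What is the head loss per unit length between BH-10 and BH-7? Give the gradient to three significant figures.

i ≈ 0.00258 m/m

Pressure head at BH-7: ψ = P/(ρg) = 269.6×1000 / (1000 × 9.81) = 27.48 m.
Total head at BH-7: h = z + ψ = 1010.52 + 27.48 = 1038.00 m.
Total head at BH-10: h = 1042.89 m (water level in the piezometer is the total head).
Head difference: h(BH-7) − h(BH-10) = 1038.00 − 1042.89 = -4.89 m.
Hydraulic gradient: i = |Δh| / L = 4.89 / 1897 = 0.00258.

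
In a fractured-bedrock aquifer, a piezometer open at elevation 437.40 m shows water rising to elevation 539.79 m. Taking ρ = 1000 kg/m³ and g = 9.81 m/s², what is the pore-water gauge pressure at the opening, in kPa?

Pressure head ψ = h − z = 539.79 − 437.40 = 102.39 m.
P = ρgψ = 1000 × 9.81 × 102.39 = 1004446 Pa ≈ 1000 kPa.

P ≈ 1000 kPa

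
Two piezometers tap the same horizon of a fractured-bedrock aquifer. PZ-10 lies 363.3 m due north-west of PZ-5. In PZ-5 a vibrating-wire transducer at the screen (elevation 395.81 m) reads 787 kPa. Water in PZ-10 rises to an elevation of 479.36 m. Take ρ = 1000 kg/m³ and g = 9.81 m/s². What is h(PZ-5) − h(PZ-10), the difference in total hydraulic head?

Pressure head at PZ-5: ψ = P/(ρg) = 787×1000 / (1000 × 9.81) = 80.22 m.
Total head at PZ-5: h = z + ψ = 395.81 + 80.22 = 476.03 m.
Total head at PZ-10: h = 479.36 m (water level in the piezometer is the total head).
Head difference: h(PZ-5) − h(PZ-10) = 476.03 − 479.36 = -3.33 m.

Δh ≈ -3.33 m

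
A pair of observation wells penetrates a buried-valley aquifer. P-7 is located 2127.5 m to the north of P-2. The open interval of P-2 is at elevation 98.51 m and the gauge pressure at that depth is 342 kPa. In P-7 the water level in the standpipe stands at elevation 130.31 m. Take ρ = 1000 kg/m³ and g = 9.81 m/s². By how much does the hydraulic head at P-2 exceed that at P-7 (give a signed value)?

Δh ≈ 3.06 m

Pressure head at P-2: ψ = P/(ρg) = 342×1000 / (1000 × 9.81) = 34.86 m.
Total head at P-2: h = z + ψ = 98.51 + 34.86 = 133.37 m.
Total head at P-7: h = 130.31 m (water level in the piezometer is the total head).
Head difference: h(P-2) − h(P-7) = 133.37 − 130.31 = 3.06 m.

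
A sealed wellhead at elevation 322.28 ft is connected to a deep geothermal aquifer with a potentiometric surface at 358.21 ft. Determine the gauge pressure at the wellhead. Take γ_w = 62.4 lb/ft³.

P ≈ 15.6 psi

Head above the cap: Δh = 358.21 − 322.28 = 35.93 ft.
P = γΔh/144 = 62.4 × 35.93 / 144 = 15.6 psi.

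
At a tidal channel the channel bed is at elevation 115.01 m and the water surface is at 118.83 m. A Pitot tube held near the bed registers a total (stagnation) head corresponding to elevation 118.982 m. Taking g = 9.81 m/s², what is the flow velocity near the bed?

v ≈ 1.73 m/s

Near the bed, under hydrostatic conditions, the piezometric head (z + ψ) equals the free-surface elevation, 118.83 m.
Velocity head = total − piezometric = 118.982 − 118.83 = 0.152 m.
v = √(2g·h_v) = √(2 × 9.81 × 0.152) = 1.73 m/s.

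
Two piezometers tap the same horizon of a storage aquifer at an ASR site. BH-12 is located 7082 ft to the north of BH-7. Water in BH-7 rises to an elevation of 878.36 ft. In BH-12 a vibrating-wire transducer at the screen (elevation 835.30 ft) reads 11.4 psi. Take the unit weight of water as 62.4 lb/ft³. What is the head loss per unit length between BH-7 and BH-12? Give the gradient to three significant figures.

i ≈ 0.00237 ft/ft

Total head at BH-7: h = 878.36 ft (water level in the piezometer is the total head).
Pressure head at BH-12: ψ = 144·P/γ = 144 × 11.4 / 62.4 = 26.31 ft.
Total head at BH-12: h = z + ψ = 835.30 + 26.31 = 861.61 ft.
Head difference: h(BH-7) − h(BH-12) = 878.36 − 861.61 = 16.75 ft.
Hydraulic gradient: i = |Δh| / L = 16.75 / 7082 = 0.00237.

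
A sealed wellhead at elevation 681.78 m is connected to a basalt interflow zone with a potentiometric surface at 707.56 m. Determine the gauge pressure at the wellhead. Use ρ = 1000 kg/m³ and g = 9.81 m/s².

Head above the cap: Δh = 707.56 − 681.78 = 25.78 m.
P = ρgΔh = 1000 × 9.81 × 25.78 = 252902 Pa ≈ 253 kPa.

P ≈ 253 kPa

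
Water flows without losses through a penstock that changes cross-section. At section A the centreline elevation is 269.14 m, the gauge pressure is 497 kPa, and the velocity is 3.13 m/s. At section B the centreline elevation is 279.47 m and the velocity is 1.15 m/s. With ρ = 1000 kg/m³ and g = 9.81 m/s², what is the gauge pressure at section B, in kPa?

P₂ ≈ 400 kPa

Pressure head at A: ψ₁ = P₁/(ρg) = 497×1000 / (1000 × 9.81) = 50.66 m.
Velocity heads: v₁²/2g = 3.13²/19.62 = 0.499 m; v₂²/2g = 1.15²/19.62 = 0.067 m.
Total head H = z₁ + ψ₁ + v₁²/2g = 269.14 + 50.66 + 0.499 = 320.30 m.
ψ₂ = H − z₂ − v₂²/2g = 320.30 − 279.47 − 0.067 = 40.76 m.
P₂ = ρgψ₂ = 1000 × 9.81 × 40.76 ≈ 400 kPa.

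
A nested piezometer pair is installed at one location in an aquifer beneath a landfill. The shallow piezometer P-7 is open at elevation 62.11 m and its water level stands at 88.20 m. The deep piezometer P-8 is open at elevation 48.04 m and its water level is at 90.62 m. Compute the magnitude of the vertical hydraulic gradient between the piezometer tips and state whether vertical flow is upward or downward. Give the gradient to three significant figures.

Total head at P-7: h = 88.20 m (water level in the standpipe).
Total head at P-8: h = 90.62 m.
Δh = h(P-7) − h(P-8) = 88.20 − 90.62 = -2.42 m.
Vertical separation Δz = 62.11 − 48.04 = 14.07 m.
|i_v| = |Δh| / Δz = 2.42 / 14.07 = 0.172.
Head is higher in the deep piezometer, so vertical flow is upward (discharge condition).

|i_v| ≈ 0.172; vertical flow is upward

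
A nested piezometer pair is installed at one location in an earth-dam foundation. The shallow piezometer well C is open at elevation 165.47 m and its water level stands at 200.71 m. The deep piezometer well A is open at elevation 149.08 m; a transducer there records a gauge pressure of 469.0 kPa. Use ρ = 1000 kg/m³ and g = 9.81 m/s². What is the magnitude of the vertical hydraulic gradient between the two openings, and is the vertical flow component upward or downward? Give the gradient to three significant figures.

|i_v| ≈ 0.233; vertical flow is downward

Total head at well C: h = 200.71 m (water level in the standpipe).
Pressure head at well A: ψ = P/(ρg) = 469.0×1000 / (1000 × 9.81) = 47.81 m.
Total head at well A: h = z + ψ = 149.08 + 47.81 = 196.89 m.
Δh = h(well C) − h(well A) = 200.71 − 196.89 = 3.82 m.
Vertical separation Δz = 165.47 − 149.08 = 16.39 m.
|i_v| = |Δh| / Δz = 3.82 / 16.39 = 0.233.
Head is higher in the shallow piezometer, so vertical flow is downward (recharge condition).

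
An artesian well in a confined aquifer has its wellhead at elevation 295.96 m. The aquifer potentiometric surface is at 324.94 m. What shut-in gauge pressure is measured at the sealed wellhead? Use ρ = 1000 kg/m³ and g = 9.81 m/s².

Head above the cap: Δh = 324.94 − 295.96 = 28.98 m.
P = ρgΔh = 1000 × 9.81 × 28.98 = 284294 Pa ≈ 284 kPa.

P ≈ 284 kPa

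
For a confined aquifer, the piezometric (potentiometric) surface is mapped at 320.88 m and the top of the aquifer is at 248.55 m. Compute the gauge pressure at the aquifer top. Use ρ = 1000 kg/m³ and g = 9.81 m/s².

P ≈ 710 kPa

Pressure head at the aquifer top: ψ = h − z = 320.88 − 248.55 = 72.33 m.
P = ρgψ = 1000 × 9.81 × 72.33 = 709557 Pa ≈ 710 kPa.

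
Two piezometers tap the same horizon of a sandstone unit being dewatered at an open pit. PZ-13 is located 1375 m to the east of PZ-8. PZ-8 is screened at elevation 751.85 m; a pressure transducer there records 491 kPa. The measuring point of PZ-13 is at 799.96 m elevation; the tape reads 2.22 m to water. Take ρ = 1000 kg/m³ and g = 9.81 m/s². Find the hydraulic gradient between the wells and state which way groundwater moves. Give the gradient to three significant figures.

Pressure head at PZ-8: ψ = P/(ρg) = 491×1000 / (1000 × 9.81) = 50.05 m.
Total head at PZ-8: h = z + ψ = 751.85 + 50.05 = 801.90 m.
Total head at PZ-13: h = 799.96 − 2.22 = 797.74 m.
Head difference: h(PZ-8) − h(PZ-13) = 801.90 − 797.74 = 4.16 m.
Hydraulic gradient: i = |Δh| / L = 4.16 / 1375 = 0.00303.
Flow is from higher to lower head: from PZ-8 toward PZ-13, i.e. toward the east.

i ≈ 0.00303; groundwater flows toward the east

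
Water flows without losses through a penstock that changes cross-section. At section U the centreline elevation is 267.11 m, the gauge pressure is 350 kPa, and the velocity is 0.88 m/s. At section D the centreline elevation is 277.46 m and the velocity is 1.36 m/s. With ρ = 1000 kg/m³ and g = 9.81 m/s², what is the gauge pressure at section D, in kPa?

P₂ ≈ 248 kPa

Pressure head at U: ψ₁ = P₁/(ρg) = 350×1000 / (1000 × 9.81) = 35.68 m.
Velocity heads: v₁²/2g = 0.88²/19.62 = 0.039 m; v₂²/2g = 1.36²/19.62 = 0.094 m.
Total head H = z₁ + ψ₁ + v₁²/2g = 267.11 + 35.68 + 0.039 = 302.83 m.
ψ₂ = H − z₂ − v₂²/2g = 302.83 − 277.46 − 0.094 = 25.28 m.
P₂ = ρgψ₂ = 1000 × 9.81 × 25.28 ≈ 248 kPa.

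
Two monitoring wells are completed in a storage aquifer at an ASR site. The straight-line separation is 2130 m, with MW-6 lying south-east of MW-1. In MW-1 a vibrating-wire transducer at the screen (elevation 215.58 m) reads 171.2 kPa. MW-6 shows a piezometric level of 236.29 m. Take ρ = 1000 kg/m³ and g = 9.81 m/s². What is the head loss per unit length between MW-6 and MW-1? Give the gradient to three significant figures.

Pressure head at MW-1: ψ = P/(ρg) = 171.2×1000 / (1000 × 9.81) = 17.45 m.
Total head at MW-1: h = z + ψ = 215.58 + 17.45 = 233.03 m.
Total head at MW-6: h = 236.29 m (water level in the piezometer is the total head).
Head difference: h(MW-1) − h(MW-6) = 233.03 − 236.29 = -3.26 m.
Hydraulic gradient: i = |Δh| / L = 3.26 / 2130 = 0.00153.

i ≈ 0.00153 m/m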